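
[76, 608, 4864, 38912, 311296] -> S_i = 76*8^i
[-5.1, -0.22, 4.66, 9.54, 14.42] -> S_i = -5.10 + 4.88*i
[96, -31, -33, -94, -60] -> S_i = Random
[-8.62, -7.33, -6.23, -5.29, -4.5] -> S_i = -8.62*0.85^i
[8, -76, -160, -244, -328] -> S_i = 8 + -84*i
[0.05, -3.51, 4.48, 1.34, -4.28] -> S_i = Random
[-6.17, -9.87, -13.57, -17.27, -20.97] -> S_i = -6.17 + -3.70*i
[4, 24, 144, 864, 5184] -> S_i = 4*6^i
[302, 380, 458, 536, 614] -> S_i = 302 + 78*i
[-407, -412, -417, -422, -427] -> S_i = -407 + -5*i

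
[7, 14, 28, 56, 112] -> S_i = 7*2^i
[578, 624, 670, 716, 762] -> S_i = 578 + 46*i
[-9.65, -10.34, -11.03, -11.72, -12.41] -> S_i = -9.65 + -0.69*i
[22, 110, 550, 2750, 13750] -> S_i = 22*5^i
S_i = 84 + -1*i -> [84, 83, 82, 81, 80]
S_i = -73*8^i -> [-73, -584, -4672, -37376, -299008]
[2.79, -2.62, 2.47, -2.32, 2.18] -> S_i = 2.79*(-0.94)^i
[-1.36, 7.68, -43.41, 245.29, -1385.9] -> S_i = -1.36*(-5.65)^i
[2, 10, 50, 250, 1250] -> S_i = 2*5^i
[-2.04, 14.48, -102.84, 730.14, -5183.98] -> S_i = -2.04*(-7.10)^i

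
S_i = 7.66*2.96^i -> [7.66, 22.67, 67.11, 198.66, 588.02]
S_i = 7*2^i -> [7, 14, 28, 56, 112]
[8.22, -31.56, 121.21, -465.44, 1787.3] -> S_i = 8.22*(-3.84)^i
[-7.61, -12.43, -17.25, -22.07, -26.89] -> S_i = -7.61 + -4.82*i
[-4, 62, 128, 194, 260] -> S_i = -4 + 66*i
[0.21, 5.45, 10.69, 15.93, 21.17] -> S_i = 0.21 + 5.24*i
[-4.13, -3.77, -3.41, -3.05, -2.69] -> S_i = -4.13 + 0.36*i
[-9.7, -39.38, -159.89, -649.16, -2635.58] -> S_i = -9.70*4.06^i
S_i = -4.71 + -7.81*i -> [-4.71, -12.52, -20.33, -28.14, -35.95]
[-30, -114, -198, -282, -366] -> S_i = -30 + -84*i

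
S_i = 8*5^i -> [8, 40, 200, 1000, 5000]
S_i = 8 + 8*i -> [8, 16, 24, 32, 40]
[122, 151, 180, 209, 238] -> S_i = 122 + 29*i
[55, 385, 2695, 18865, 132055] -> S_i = 55*7^i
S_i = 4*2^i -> [4, 8, 16, 32, 64]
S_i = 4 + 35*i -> [4, 39, 74, 109, 144]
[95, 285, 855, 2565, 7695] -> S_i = 95*3^i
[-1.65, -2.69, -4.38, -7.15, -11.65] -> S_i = -1.65*1.63^i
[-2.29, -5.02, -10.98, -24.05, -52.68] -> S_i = -2.29*2.19^i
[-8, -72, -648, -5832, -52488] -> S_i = -8*9^i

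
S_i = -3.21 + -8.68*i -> [-3.21, -11.89, -20.57, -29.25, -37.93]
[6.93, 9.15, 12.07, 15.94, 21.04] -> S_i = 6.93*1.32^i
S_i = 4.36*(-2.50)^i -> [4.36, -10.9, 27.25, -68.12, 170.31]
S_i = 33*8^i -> [33, 264, 2112, 16896, 135168]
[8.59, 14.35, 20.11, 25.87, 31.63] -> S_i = 8.59 + 5.76*i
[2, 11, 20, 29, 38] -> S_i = 2 + 9*i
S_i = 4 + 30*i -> [4, 34, 64, 94, 124]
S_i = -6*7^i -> [-6, -42, -294, -2058, -14406]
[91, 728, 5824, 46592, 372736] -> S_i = 91*8^i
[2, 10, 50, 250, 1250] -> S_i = 2*5^i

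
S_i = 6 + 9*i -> [6, 15, 24, 33, 42]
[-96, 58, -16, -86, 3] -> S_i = Random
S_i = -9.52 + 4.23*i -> [-9.52, -5.29, -1.06, 3.17, 7.4]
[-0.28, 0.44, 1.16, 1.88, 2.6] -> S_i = -0.28 + 0.72*i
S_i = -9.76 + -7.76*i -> [-9.76, -17.52, -25.28, -33.04, -40.8]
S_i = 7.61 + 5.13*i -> [7.61, 12.74, 17.87, 23.0, 28.13]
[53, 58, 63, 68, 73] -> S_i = 53 + 5*i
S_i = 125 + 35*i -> [125, 160, 195, 230, 265]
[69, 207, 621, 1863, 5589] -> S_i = 69*3^i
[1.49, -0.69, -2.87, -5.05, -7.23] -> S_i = 1.49 + -2.18*i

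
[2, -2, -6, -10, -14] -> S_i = 2 + -4*i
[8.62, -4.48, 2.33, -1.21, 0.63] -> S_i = 8.62*(-0.52)^i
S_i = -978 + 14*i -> [-978, -964, -950, -936, -922]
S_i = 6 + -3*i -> [6, 3, 0, -3, -6]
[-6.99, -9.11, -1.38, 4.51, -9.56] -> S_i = Random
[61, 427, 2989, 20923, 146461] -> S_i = 61*7^i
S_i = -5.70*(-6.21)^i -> [-5.7, 35.4, -219.82, 1365.05, -8476.98]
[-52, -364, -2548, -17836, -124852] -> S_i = -52*7^i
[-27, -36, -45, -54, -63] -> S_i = -27 + -9*i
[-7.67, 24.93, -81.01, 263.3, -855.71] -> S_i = -7.67*(-3.25)^i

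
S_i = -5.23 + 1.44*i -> [-5.23, -3.79, -2.35, -0.91, 0.53]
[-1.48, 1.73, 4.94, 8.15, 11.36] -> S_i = -1.48 + 3.21*i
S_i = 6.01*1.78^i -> [6.01, 10.7, 19.04, 33.89, 60.33]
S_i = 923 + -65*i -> [923, 858, 793, 728, 663]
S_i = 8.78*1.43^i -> [8.78, 12.56, 17.95, 25.67, 36.71]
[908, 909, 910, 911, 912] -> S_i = 908 + 1*i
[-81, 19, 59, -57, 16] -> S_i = Random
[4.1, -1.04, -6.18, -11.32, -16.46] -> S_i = 4.10 + -5.14*i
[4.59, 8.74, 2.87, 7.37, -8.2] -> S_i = Random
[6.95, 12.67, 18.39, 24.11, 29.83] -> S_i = 6.95 + 5.72*i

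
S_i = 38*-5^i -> [38, -190, 950, -4750, 23750]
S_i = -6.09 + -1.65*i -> [-6.09, -7.74, -9.39, -11.04, -12.69]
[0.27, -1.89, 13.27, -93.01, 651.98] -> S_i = 0.27*(-7.01)^i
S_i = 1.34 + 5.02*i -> [1.34, 6.36, 11.38, 16.4, 21.42]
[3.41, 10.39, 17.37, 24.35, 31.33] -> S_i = 3.41 + 6.98*i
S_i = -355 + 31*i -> [-355, -324, -293, -262, -231]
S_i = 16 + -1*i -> [16, 15, 14, 13, 12]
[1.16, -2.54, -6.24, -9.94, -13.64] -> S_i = 1.16 + -3.70*i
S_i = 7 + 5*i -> [7, 12, 17, 22, 27]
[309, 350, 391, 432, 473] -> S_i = 309 + 41*i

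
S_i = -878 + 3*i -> [-878, -875, -872, -869, -866]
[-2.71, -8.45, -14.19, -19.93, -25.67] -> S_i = -2.71 + -5.74*i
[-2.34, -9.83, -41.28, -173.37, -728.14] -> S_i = -2.34*4.20^i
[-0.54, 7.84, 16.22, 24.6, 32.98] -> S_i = -0.54 + 8.38*i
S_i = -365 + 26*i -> [-365, -339, -313, -287, -261]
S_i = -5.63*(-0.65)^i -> [-5.63, 3.66, -2.38, 1.55, -1.0]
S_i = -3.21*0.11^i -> [-3.21, -0.35, -0.04, -0.0, -0.0]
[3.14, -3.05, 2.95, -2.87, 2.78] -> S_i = 3.14*(-0.97)^i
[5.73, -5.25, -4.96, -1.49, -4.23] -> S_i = Random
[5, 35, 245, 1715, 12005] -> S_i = 5*7^i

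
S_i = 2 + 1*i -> [2, 3, 4, 5, 6]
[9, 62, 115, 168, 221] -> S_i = 9 + 53*i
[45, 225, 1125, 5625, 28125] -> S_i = 45*5^i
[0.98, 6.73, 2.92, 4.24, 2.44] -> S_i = Random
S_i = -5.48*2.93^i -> [-5.48, -16.06, -47.05, -137.84, -403.88]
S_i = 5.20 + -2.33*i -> [5.2, 2.87, 0.54, -1.79, -4.12]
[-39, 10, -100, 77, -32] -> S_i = Random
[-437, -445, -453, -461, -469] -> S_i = -437 + -8*i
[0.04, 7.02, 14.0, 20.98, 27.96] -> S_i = 0.04 + 6.98*i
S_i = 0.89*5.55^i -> [0.89, 4.94, 27.41, 152.15, 844.43]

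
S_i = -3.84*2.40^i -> [-3.84, -9.22, -22.12, -53.08, -127.4]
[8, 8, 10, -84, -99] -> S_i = Random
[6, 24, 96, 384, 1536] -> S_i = 6*4^i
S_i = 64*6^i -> [64, 384, 2304, 13824, 82944]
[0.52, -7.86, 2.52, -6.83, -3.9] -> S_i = Random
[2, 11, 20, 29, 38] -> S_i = 2 + 9*i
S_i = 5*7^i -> [5, 35, 245, 1715, 12005]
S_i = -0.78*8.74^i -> [-0.78, -6.82, -59.58, -520.75, -4551.35]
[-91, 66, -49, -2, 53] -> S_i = Random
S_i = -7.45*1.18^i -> [-7.45, -8.79, -10.37, -12.24, -14.44]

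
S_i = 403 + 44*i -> [403, 447, 491, 535, 579]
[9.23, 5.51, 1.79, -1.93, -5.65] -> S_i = 9.23 + -3.72*i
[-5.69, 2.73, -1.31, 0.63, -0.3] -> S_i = -5.69*(-0.48)^i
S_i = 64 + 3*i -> [64, 67, 70, 73, 76]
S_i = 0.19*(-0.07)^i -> [0.19, -0.01, 0.0, -0.0, 0.0]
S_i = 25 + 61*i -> [25, 86, 147, 208, 269]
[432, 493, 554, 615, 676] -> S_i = 432 + 61*i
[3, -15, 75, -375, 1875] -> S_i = 3*-5^i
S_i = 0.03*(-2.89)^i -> [0.03, -0.09, 0.25, -0.72, 2.09]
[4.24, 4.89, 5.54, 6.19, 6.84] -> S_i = 4.24 + 0.65*i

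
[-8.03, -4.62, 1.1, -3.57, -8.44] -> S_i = Random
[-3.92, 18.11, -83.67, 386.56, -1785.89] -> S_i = -3.92*(-4.62)^i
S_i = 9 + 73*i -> [9, 82, 155, 228, 301]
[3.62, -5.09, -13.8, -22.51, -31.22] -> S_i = 3.62 + -8.71*i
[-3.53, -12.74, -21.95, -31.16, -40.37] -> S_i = -3.53 + -9.21*i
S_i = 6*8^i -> [6, 48, 384, 3072, 24576]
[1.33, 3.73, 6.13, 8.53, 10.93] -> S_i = 1.33 + 2.40*i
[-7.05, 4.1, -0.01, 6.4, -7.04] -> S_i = Random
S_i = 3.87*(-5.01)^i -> [3.87, -19.39, 97.14, -486.66, 2438.16]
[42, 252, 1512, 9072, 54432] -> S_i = 42*6^i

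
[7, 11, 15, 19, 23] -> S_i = 7 + 4*i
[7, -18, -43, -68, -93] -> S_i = 7 + -25*i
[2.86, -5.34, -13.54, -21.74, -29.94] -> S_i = 2.86 + -8.20*i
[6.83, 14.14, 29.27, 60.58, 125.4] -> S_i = 6.83*2.07^i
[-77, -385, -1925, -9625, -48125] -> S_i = -77*5^i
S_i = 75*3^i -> [75, 225, 675, 2025, 6075]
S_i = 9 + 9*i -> [9, 18, 27, 36, 45]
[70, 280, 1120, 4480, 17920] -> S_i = 70*4^i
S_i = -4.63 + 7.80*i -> [-4.63, 3.17, 10.97, 18.77, 26.57]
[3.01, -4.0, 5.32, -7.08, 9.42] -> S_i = 3.01*(-1.33)^i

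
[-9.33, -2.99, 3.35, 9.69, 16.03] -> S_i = -9.33 + 6.34*i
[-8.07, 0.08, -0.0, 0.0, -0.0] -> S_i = -8.07*(-0.01)^i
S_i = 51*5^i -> [51, 255, 1275, 6375, 31875]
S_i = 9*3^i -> [9, 27, 81, 243, 729]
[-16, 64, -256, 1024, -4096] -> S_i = -16*-4^i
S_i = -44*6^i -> [-44, -264, -1584, -9504, -57024]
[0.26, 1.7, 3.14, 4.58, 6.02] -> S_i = 0.26 + 1.44*i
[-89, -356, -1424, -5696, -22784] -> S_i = -89*4^i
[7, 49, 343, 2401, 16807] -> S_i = 7*7^i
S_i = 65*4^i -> [65, 260, 1040, 4160, 16640]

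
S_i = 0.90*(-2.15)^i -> [0.9, -1.94, 4.16, -8.94, 19.23]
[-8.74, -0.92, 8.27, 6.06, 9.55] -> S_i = Random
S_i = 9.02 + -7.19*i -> [9.02, 1.83, -5.36, -12.55, -19.74]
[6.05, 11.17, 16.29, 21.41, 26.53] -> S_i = 6.05 + 5.12*i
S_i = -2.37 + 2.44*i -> [-2.37, 0.07, 2.51, 4.95, 7.39]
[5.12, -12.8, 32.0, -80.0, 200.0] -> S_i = 5.12*(-2.50)^i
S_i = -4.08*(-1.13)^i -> [-4.08, 4.61, -5.21, 5.89, -6.65]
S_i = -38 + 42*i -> [-38, 4, 46, 88, 130]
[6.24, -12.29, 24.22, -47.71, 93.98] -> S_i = 6.24*(-1.97)^i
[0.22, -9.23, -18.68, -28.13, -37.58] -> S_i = 0.22 + -9.45*i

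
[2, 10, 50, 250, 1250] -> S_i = 2*5^i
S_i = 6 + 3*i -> [6, 9, 12, 15, 18]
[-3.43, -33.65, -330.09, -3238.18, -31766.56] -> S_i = -3.43*9.81^i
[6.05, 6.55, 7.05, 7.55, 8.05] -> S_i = 6.05 + 0.50*i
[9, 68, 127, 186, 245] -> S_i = 9 + 59*i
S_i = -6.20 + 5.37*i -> [-6.2, -0.83, 4.54, 9.91, 15.28]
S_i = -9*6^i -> [-9, -54, -324, -1944, -11664]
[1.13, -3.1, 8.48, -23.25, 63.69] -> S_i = 1.13*(-2.74)^i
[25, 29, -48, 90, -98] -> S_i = Random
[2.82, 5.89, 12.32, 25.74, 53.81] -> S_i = 2.82*2.09^i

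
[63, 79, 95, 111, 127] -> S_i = 63 + 16*i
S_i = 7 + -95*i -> [7, -88, -183, -278, -373]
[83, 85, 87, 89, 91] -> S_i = 83 + 2*i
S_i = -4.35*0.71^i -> [-4.35, -3.09, -2.19, -1.56, -1.11]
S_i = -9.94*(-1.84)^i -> [-9.94, 18.29, -33.65, 61.92, -113.94]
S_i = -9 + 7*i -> [-9, -2, 5, 12, 19]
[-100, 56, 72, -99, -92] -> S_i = Random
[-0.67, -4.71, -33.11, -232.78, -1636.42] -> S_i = -0.67*7.03^i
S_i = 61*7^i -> [61, 427, 2989, 20923, 146461]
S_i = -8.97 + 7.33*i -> [-8.97, -1.64, 5.69, 13.02, 20.35]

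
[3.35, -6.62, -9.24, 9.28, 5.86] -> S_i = Random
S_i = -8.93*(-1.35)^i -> [-8.93, 12.06, -16.27, 21.97, -29.66]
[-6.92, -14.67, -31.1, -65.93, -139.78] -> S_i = -6.92*2.12^i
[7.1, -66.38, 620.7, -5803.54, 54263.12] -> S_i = 7.10*(-9.35)^i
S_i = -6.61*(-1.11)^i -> [-6.61, 7.34, -8.14, 9.04, -10.03]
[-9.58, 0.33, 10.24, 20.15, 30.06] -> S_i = -9.58 + 9.91*i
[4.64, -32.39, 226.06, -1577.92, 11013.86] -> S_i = 4.64*(-6.98)^i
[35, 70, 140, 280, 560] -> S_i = 35*2^i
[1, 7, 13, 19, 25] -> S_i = 1 + 6*i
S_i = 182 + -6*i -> [182, 176, 170, 164, 158]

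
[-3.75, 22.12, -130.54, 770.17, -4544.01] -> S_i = -3.75*(-5.90)^i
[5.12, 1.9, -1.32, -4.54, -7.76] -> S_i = 5.12 + -3.22*i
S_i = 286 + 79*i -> [286, 365, 444, 523, 602]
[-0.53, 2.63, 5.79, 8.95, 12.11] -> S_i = -0.53 + 3.16*i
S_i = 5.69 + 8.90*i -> [5.69, 14.59, 23.49, 32.39, 41.29]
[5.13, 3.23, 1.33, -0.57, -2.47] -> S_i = 5.13 + -1.90*i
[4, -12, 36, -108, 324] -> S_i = 4*-3^i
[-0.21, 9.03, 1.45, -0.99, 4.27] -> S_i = Random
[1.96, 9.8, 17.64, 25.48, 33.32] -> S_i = 1.96 + 7.84*i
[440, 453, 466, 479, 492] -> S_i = 440 + 13*i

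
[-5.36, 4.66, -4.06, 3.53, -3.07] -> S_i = -5.36*(-0.87)^i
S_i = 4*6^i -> [4, 24, 144, 864, 5184]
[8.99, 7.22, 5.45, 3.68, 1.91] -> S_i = 8.99 + -1.77*i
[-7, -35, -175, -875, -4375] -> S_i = -7*5^i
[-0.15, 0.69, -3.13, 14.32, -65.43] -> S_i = -0.15*(-4.57)^i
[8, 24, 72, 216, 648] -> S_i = 8*3^i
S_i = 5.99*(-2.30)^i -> [5.99, -13.78, 31.69, -72.88, 167.62]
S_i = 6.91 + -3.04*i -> [6.91, 3.87, 0.83, -2.21, -5.25]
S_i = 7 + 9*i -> [7, 16, 25, 34, 43]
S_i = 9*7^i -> [9, 63, 441, 3087, 21609]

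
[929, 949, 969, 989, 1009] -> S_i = 929 + 20*i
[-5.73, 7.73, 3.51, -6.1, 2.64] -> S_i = Random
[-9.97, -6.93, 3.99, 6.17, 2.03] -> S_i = Random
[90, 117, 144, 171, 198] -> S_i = 90 + 27*i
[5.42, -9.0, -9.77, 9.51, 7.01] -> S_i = Random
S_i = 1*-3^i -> [1, -3, 9, -27, 81]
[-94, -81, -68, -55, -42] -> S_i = -94 + 13*i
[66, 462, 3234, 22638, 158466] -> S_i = 66*7^i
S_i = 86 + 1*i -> [86, 87, 88, 89, 90]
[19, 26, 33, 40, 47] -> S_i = 19 + 7*i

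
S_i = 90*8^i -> [90, 720, 5760, 46080, 368640]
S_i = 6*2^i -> [6, 12, 24, 48, 96]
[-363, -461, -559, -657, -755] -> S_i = -363 + -98*i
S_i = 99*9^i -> [99, 891, 8019, 72171, 649539]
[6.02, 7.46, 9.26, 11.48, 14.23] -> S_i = 6.02*1.24^i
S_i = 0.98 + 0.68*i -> [0.98, 1.66, 2.34, 3.02, 3.7]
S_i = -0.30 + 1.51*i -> [-0.3, 1.21, 2.72, 4.23, 5.74]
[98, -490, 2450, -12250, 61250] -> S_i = 98*-5^i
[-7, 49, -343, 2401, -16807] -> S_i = -7*-7^i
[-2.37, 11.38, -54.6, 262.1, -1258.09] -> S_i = -2.37*(-4.80)^i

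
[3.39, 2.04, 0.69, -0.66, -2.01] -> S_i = 3.39 + -1.35*i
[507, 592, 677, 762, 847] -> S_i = 507 + 85*i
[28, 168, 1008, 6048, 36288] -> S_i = 28*6^i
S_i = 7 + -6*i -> [7, 1, -5, -11, -17]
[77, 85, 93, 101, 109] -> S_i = 77 + 8*i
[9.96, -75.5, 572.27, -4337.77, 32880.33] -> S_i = 9.96*(-7.58)^i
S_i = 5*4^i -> [5, 20, 80, 320, 1280]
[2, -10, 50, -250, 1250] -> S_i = 2*-5^i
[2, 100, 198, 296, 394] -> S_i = 2 + 98*i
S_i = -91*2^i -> [-91, -182, -364, -728, -1456]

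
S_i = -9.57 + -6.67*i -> [-9.57, -16.24, -22.91, -29.58, -36.25]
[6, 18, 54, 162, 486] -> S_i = 6*3^i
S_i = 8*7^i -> [8, 56, 392, 2744, 19208]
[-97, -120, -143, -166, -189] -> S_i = -97 + -23*i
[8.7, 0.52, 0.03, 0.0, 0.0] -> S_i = 8.70*0.06^i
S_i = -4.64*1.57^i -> [-4.64, -7.28, -11.44, -17.96, -28.19]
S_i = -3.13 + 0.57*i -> [-3.13, -2.56, -1.99, -1.42, -0.85]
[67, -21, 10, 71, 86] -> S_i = Random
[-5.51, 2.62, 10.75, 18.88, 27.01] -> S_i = -5.51 + 8.13*i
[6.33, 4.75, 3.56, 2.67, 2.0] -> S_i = 6.33*0.75^i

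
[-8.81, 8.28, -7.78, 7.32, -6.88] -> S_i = -8.81*(-0.94)^i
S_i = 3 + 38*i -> [3, 41, 79, 117, 155]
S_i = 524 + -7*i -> [524, 517, 510, 503, 496]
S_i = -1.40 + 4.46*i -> [-1.4, 3.06, 7.52, 11.98, 16.44]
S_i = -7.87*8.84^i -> [-7.87, -69.57, -615.01, -5436.65, -48060.0]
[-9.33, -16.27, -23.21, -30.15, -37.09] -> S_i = -9.33 + -6.94*i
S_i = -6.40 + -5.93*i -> [-6.4, -12.33, -18.26, -24.19, -30.12]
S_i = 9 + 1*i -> [9, 10, 11, 12, 13]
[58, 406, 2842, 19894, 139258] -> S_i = 58*7^i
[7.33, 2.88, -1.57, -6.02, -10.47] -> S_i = 7.33 + -4.45*i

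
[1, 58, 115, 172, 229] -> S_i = 1 + 57*i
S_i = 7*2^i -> [7, 14, 28, 56, 112]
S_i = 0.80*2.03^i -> [0.8, 1.62, 3.3, 6.69, 13.59]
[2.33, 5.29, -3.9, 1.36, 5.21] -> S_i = Random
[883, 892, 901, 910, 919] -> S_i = 883 + 9*i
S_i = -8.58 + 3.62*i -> [-8.58, -4.96, -1.34, 2.28, 5.9]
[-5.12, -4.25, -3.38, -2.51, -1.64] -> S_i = -5.12 + 0.87*i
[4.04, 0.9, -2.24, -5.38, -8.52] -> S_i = 4.04 + -3.14*i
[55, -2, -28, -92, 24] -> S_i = Random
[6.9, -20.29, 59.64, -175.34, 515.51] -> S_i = 6.90*(-2.94)^i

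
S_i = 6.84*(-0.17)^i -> [6.84, -1.16, 0.2, -0.03, 0.01]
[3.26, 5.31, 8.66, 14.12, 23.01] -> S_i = 3.26*1.63^i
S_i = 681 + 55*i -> [681, 736, 791, 846, 901]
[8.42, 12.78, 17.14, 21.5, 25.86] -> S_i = 8.42 + 4.36*i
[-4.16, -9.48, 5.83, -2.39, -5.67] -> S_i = Random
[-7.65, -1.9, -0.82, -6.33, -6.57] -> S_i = Random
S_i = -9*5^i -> [-9, -45, -225, -1125, -5625]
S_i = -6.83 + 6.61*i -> [-6.83, -0.22, 6.39, 13.0, 19.61]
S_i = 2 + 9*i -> [2, 11, 20, 29, 38]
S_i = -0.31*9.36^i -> [-0.31, -2.9, -27.16, -254.21, -2379.39]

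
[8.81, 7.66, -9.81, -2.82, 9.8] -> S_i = Random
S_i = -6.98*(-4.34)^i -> [-6.98, 30.29, -131.47, 570.59, -2476.36]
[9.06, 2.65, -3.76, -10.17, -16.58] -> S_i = 9.06 + -6.41*i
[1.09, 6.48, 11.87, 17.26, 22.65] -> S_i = 1.09 + 5.39*i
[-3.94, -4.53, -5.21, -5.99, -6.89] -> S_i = -3.94*1.15^i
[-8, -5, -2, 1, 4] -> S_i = -8 + 3*i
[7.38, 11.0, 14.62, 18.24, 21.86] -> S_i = 7.38 + 3.62*i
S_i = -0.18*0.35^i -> [-0.18, -0.06, -0.02, -0.01, -0.0]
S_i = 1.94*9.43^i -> [1.94, 18.29, 172.51, 1626.81, 15340.82]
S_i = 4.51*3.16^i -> [4.51, 14.25, 45.04, 142.31, 449.7]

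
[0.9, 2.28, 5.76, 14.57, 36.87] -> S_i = 0.90*2.53^i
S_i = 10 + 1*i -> [10, 11, 12, 13, 14]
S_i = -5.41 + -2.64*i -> [-5.41, -8.05, -10.69, -13.33, -15.97]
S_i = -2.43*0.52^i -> [-2.43, -1.26, -0.66, -0.34, -0.18]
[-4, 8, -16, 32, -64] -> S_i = -4*-2^i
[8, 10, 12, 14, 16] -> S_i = 8 + 2*i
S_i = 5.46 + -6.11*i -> [5.46, -0.65, -6.76, -12.87, -18.98]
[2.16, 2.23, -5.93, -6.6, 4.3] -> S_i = Random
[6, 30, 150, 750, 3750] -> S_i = 6*5^i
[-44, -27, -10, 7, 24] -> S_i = -44 + 17*i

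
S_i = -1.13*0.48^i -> [-1.13, -0.54, -0.26, -0.12, -0.06]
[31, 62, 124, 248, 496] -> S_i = 31*2^i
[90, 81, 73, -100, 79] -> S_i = Random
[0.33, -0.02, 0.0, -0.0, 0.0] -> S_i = 0.33*(-0.07)^i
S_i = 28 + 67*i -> [28, 95, 162, 229, 296]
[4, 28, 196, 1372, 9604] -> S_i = 4*7^i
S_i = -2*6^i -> [-2, -12, -72, -432, -2592]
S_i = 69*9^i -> [69, 621, 5589, 50301, 452709]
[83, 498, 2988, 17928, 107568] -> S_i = 83*6^i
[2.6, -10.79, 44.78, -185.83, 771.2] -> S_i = 2.60*(-4.15)^i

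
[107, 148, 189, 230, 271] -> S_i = 107 + 41*i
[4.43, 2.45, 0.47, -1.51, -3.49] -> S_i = 4.43 + -1.98*i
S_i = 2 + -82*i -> [2, -80, -162, -244, -326]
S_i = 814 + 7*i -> [814, 821, 828, 835, 842]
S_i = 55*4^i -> [55, 220, 880, 3520, 14080]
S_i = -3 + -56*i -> [-3, -59, -115, -171, -227]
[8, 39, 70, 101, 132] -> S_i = 8 + 31*i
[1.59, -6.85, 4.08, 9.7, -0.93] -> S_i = Random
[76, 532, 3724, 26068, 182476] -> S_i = 76*7^i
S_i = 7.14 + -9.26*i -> [7.14, -2.12, -11.38, -20.64, -29.9]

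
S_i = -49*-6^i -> [-49, 294, -1764, 10584, -63504]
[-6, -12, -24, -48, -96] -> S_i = -6*2^i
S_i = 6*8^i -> [6, 48, 384, 3072, 24576]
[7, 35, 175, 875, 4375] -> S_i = 7*5^i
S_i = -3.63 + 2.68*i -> [-3.63, -0.95, 1.73, 4.41, 7.09]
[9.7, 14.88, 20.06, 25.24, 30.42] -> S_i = 9.70 + 5.18*i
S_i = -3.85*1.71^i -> [-3.85, -6.58, -11.26, -19.25, -32.92]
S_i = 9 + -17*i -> [9, -8, -25, -42, -59]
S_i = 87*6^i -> [87, 522, 3132, 18792, 112752]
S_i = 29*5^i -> [29, 145, 725, 3625, 18125]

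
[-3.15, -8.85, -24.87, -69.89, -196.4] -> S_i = -3.15*2.81^i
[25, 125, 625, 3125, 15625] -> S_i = 25*5^i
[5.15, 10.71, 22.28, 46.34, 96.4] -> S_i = 5.15*2.08^i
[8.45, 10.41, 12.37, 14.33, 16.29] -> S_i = 8.45 + 1.96*i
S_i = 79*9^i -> [79, 711, 6399, 57591, 518319]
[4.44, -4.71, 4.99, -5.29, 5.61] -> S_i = 4.44*(-1.06)^i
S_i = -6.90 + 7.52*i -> [-6.9, 0.62, 8.14, 15.66, 23.18]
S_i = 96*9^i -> [96, 864, 7776, 69984, 629856]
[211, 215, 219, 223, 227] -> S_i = 211 + 4*i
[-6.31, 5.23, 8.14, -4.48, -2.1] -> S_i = Random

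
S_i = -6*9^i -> [-6, -54, -486, -4374, -39366]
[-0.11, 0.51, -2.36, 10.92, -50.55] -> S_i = -0.11*(-4.63)^i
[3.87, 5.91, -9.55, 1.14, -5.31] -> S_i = Random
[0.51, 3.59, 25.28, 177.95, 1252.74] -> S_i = 0.51*7.04^i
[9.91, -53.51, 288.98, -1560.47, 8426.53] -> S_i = 9.91*(-5.40)^i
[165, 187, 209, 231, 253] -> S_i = 165 + 22*i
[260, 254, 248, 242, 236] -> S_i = 260 + -6*i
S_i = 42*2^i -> [42, 84, 168, 336, 672]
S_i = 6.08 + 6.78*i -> [6.08, 12.86, 19.64, 26.42, 33.2]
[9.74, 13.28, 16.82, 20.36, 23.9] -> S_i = 9.74 + 3.54*i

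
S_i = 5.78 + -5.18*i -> [5.78, 0.6, -4.58, -9.76, -14.94]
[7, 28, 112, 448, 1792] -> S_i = 7*4^i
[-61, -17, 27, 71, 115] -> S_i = -61 + 44*i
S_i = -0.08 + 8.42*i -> [-0.08, 8.34, 16.76, 25.18, 33.6]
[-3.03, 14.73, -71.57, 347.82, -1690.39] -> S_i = -3.03*(-4.86)^i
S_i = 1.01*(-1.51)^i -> [1.01, -1.53, 2.3, -3.48, 5.25]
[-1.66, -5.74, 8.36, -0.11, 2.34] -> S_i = Random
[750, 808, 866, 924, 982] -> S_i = 750 + 58*i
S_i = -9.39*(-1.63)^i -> [-9.39, 15.31, -24.95, 40.67, -66.29]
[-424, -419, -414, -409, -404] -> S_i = -424 + 5*i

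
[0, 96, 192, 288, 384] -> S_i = 0 + 96*i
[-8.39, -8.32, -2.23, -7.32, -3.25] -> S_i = Random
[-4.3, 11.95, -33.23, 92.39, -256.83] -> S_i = -4.30*(-2.78)^i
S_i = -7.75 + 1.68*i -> [-7.75, -6.07, -4.39, -2.71, -1.03]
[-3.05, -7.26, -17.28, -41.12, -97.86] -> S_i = -3.05*2.38^i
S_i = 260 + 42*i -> [260, 302, 344, 386, 428]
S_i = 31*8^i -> [31, 248, 1984, 15872, 126976]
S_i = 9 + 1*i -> [9, 10, 11, 12, 13]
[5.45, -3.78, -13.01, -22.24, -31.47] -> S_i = 5.45 + -9.23*i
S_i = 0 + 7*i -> [0, 7, 14, 21, 28]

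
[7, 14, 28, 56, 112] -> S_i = 7*2^i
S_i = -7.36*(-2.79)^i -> [-7.36, 20.53, -57.29, 159.84, -445.96]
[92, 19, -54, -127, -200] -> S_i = 92 + -73*i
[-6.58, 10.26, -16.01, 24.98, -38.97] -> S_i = -6.58*(-1.56)^i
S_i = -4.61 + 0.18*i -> [-4.61, -4.43, -4.25, -4.07, -3.89]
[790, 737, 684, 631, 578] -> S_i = 790 + -53*i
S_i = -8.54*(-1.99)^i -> [-8.54, 16.99, -33.82, 67.3, -133.93]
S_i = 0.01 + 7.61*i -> [0.01, 7.62, 15.23, 22.84, 30.45]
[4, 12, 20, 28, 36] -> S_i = 4 + 8*i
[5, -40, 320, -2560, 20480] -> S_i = 5*-8^i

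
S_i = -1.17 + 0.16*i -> [-1.17, -1.01, -0.85, -0.69, -0.53]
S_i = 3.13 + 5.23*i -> [3.13, 8.36, 13.59, 18.82, 24.05]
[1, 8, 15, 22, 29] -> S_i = 1 + 7*i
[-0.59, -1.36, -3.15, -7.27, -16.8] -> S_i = -0.59*2.31^i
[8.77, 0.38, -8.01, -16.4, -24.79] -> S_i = 8.77 + -8.39*i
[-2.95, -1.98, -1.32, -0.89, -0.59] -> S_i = -2.95*0.67^i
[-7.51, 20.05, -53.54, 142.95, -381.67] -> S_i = -7.51*(-2.67)^i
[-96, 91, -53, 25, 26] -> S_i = Random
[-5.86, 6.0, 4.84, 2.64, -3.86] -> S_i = Random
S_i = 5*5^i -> [5, 25, 125, 625, 3125]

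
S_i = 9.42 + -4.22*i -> [9.42, 5.2, 0.98, -3.24, -7.46]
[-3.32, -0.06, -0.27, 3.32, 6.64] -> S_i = Random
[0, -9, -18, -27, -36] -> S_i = 0 + -9*i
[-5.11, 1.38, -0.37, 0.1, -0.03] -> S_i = -5.11*(-0.27)^i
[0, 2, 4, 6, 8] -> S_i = 0 + 2*i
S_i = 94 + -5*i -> [94, 89, 84, 79, 74]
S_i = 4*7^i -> [4, 28, 196, 1372, 9604]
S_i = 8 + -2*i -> [8, 6, 4, 2, 0]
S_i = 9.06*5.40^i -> [9.06, 48.92, 264.19, 1426.62, 7703.77]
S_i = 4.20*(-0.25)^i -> [4.2, -1.05, 0.26, -0.07, 0.02]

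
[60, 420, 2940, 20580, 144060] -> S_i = 60*7^i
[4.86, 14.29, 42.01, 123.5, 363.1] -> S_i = 4.86*2.94^i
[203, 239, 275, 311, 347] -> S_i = 203 + 36*i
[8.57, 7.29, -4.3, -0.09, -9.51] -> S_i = Random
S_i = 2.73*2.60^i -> [2.73, 7.1, 18.45, 47.98, 124.75]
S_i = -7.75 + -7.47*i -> [-7.75, -15.22, -22.69, -30.16, -37.63]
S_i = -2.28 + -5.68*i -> [-2.28, -7.96, -13.64, -19.32, -25.0]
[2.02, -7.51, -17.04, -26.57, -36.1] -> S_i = 2.02 + -9.53*i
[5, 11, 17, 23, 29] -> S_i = 5 + 6*i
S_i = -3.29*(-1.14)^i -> [-3.29, 3.75, -4.28, 4.87, -5.56]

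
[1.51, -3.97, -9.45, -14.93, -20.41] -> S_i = 1.51 + -5.48*i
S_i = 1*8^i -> [1, 8, 64, 512, 4096]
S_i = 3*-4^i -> [3, -12, 48, -192, 768]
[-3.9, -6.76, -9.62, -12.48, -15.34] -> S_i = -3.90 + -2.86*i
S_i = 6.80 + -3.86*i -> [6.8, 2.94, -0.92, -4.78, -8.64]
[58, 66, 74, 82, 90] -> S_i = 58 + 8*i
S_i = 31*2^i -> [31, 62, 124, 248, 496]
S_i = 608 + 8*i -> [608, 616, 624, 632, 640]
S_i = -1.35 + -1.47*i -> [-1.35, -2.82, -4.29, -5.76, -7.23]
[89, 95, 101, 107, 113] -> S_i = 89 + 6*i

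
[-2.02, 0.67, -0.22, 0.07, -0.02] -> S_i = -2.02*(-0.33)^i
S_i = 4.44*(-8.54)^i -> [4.44, -37.92, 323.82, -2765.39, 23616.44]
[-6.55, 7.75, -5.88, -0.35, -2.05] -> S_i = Random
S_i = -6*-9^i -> [-6, 54, -486, 4374, -39366]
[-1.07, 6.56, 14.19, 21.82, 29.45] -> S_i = -1.07 + 7.63*i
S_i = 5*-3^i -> [5, -15, 45, -135, 405]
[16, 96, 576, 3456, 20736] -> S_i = 16*6^i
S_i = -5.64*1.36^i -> [-5.64, -7.67, -10.43, -14.19, -19.29]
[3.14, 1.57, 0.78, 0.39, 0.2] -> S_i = 3.14*0.50^i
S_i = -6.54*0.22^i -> [-6.54, -1.44, -0.32, -0.07, -0.02]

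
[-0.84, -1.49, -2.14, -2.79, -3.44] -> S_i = -0.84 + -0.65*i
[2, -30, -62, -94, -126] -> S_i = 2 + -32*i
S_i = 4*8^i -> [4, 32, 256, 2048, 16384]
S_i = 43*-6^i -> [43, -258, 1548, -9288, 55728]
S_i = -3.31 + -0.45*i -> [-3.31, -3.76, -4.21, -4.66, -5.11]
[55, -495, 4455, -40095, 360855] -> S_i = 55*-9^i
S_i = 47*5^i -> [47, 235, 1175, 5875, 29375]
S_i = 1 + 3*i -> [1, 4, 7, 10, 13]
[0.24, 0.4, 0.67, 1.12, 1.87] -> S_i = 0.24*1.67^i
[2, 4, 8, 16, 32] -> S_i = 2*2^i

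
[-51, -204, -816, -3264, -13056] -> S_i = -51*4^i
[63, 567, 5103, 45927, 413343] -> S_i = 63*9^i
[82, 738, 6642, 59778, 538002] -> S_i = 82*9^i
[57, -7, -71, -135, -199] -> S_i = 57 + -64*i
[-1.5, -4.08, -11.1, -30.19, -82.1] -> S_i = -1.50*2.72^i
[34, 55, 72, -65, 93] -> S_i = Random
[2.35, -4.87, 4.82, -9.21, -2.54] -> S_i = Random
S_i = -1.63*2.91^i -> [-1.63, -4.74, -13.8, -40.17, -116.89]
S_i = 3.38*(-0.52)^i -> [3.38, -1.76, 0.91, -0.48, 0.25]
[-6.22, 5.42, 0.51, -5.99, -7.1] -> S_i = Random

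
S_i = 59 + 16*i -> [59, 75, 91, 107, 123]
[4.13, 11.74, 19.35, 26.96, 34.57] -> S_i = 4.13 + 7.61*i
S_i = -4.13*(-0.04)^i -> [-4.13, 0.17, -0.01, 0.0, -0.0]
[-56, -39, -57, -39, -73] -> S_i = Random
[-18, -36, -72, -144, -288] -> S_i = -18*2^i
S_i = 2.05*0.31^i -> [2.05, 0.64, 0.2, 0.06, 0.02]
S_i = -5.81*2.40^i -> [-5.81, -13.94, -33.47, -80.32, -192.76]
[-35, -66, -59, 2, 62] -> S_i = Random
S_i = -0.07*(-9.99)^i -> [-0.07, 0.7, -6.99, 69.79, -697.2]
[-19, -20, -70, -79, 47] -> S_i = Random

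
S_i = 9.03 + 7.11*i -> [9.03, 16.14, 23.25, 30.36, 37.47]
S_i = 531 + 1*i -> [531, 532, 533, 534, 535]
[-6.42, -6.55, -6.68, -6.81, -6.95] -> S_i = -6.42*1.02^i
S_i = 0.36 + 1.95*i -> [0.36, 2.31, 4.26, 6.21, 8.16]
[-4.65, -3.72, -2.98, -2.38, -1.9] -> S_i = -4.65*0.80^i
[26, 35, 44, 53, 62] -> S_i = 26 + 9*i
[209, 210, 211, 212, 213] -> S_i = 209 + 1*i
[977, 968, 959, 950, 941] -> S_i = 977 + -9*i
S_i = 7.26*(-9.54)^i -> [7.26, -69.26, 660.74, -6303.5, 60135.39]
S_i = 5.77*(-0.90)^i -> [5.77, -5.19, 4.67, -4.21, 3.79]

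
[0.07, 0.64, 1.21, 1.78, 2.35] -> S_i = 0.07 + 0.57*i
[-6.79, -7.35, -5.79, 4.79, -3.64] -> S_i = Random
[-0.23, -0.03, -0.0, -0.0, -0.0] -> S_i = -0.23*0.14^i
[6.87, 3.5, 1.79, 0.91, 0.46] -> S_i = 6.87*0.51^i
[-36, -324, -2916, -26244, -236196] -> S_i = -36*9^i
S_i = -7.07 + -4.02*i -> [-7.07, -11.09, -15.11, -19.13, -23.15]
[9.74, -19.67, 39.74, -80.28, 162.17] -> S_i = 9.74*(-2.02)^i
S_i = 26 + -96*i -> [26, -70, -166, -262, -358]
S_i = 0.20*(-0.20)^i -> [0.2, -0.04, 0.01, -0.0, 0.0]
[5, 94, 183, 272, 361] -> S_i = 5 + 89*i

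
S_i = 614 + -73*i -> [614, 541, 468, 395, 322]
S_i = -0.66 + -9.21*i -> [-0.66, -9.87, -19.08, -28.29, -37.5]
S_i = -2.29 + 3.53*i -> [-2.29, 1.24, 4.77, 8.3, 11.83]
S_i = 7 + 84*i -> [7, 91, 175, 259, 343]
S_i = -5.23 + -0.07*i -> [-5.23, -5.3, -5.37, -5.44, -5.51]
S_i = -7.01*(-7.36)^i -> [-7.01, 51.59, -379.73, 2794.8, -20569.76]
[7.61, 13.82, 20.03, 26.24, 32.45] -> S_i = 7.61 + 6.21*i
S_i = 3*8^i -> [3, 24, 192, 1536, 12288]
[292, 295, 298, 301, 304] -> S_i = 292 + 3*i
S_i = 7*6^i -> [7, 42, 252, 1512, 9072]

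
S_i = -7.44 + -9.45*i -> [-7.44, -16.89, -26.34, -35.79, -45.24]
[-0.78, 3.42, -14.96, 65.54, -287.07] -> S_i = -0.78*(-4.38)^i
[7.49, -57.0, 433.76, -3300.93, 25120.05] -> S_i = 7.49*(-7.61)^i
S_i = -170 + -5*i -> [-170, -175, -180, -185, -190]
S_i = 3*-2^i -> [3, -6, 12, -24, 48]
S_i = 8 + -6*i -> [8, 2, -4, -10, -16]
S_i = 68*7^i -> [68, 476, 3332, 23324, 163268]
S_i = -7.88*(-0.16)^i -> [-7.88, 1.26, -0.2, 0.03, -0.01]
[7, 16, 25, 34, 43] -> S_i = 7 + 9*i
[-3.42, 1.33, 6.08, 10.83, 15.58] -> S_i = -3.42 + 4.75*i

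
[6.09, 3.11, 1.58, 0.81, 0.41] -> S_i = 6.09*0.51^i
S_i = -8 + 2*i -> [-8, -6, -4, -2, 0]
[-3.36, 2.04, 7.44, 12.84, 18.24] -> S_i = -3.36 + 5.40*i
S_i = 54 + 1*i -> [54, 55, 56, 57, 58]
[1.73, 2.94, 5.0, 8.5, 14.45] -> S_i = 1.73*1.70^i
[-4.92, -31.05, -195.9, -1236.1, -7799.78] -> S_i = -4.92*6.31^i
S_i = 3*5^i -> [3, 15, 75, 375, 1875]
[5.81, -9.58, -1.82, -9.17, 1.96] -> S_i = Random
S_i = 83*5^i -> [83, 415, 2075, 10375, 51875]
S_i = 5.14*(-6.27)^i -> [5.14, -32.23, 202.07, -1266.97, 7943.89]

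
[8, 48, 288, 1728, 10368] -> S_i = 8*6^i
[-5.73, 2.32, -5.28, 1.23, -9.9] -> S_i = Random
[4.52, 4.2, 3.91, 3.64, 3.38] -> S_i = 4.52*0.93^i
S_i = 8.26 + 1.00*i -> [8.26, 9.26, 10.26, 11.26, 12.26]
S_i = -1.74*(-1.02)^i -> [-1.74, 1.77, -1.81, 1.85, -1.88]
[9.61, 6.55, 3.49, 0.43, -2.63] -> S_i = 9.61 + -3.06*i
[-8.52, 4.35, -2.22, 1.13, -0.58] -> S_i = -8.52*(-0.51)^i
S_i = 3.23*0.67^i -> [3.23, 2.16, 1.45, 0.97, 0.65]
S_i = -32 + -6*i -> [-32, -38, -44, -50, -56]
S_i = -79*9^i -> [-79, -711, -6399, -57591, -518319]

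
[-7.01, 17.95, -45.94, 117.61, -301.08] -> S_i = -7.01*(-2.56)^i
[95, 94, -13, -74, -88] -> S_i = Random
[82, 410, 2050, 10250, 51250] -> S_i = 82*5^i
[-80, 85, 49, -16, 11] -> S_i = Random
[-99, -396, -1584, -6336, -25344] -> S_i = -99*4^i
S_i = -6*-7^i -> [-6, 42, -294, 2058, -14406]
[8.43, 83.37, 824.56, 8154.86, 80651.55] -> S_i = 8.43*9.89^i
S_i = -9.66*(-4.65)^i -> [-9.66, 44.92, -208.87, 971.26, -4516.36]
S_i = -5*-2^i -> [-5, 10, -20, 40, -80]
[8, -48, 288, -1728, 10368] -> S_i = 8*-6^i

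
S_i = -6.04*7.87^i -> [-6.04, -47.53, -374.1, -2944.16, -23170.52]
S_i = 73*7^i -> [73, 511, 3577, 25039, 175273]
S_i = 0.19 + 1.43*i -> [0.19, 1.62, 3.05, 4.48, 5.91]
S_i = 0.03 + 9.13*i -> [0.03, 9.16, 18.29, 27.42, 36.55]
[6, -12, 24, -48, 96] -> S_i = 6*-2^i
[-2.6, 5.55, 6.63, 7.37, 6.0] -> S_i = Random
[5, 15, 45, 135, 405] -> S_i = 5*3^i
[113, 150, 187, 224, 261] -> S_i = 113 + 37*i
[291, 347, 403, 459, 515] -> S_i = 291 + 56*i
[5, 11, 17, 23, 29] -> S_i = 5 + 6*i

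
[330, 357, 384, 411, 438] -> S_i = 330 + 27*i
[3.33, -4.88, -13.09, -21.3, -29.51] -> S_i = 3.33 + -8.21*i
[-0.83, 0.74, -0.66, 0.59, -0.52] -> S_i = -0.83*(-0.89)^i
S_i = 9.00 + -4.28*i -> [9.0, 4.72, 0.44, -3.84, -8.12]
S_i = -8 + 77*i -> [-8, 69, 146, 223, 300]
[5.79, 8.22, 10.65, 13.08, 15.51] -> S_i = 5.79 + 2.43*i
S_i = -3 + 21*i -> [-3, 18, 39, 60, 81]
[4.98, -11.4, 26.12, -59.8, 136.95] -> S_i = 4.98*(-2.29)^i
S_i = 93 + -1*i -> [93, 92, 91, 90, 89]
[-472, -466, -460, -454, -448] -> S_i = -472 + 6*i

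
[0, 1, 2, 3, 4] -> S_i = 0 + 1*i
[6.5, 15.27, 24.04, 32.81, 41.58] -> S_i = 6.50 + 8.77*i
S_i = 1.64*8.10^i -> [1.64, 13.28, 107.6, 871.56, 7059.66]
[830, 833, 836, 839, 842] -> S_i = 830 + 3*i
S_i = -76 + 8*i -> [-76, -68, -60, -52, -44]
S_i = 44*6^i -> [44, 264, 1584, 9504, 57024]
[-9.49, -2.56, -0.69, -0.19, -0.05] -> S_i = -9.49*0.27^i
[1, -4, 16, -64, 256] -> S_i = 1*-4^i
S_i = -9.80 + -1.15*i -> [-9.8, -10.95, -12.1, -13.25, -14.4]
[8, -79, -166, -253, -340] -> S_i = 8 + -87*i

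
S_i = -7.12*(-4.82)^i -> [-7.12, 34.32, -165.41, 797.3, -3842.98]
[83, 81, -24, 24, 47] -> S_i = Random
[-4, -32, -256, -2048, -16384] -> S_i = -4*8^i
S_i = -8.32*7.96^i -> [-8.32, -66.23, -527.17, -4196.26, -33402.24]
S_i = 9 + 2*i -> [9, 11, 13, 15, 17]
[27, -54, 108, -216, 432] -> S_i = 27*-2^i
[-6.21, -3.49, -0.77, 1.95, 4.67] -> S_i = -6.21 + 2.72*i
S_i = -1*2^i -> [-1, -2, -4, -8, -16]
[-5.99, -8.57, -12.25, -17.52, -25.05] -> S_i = -5.99*1.43^i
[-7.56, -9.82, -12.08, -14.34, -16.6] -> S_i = -7.56 + -2.26*i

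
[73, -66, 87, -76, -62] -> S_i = Random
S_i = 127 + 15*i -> [127, 142, 157, 172, 187]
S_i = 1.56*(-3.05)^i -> [1.56, -4.76, 14.51, -44.26, 135.0]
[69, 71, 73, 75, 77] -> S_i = 69 + 2*i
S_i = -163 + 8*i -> [-163, -155, -147, -139, -131]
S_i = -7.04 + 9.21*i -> [-7.04, 2.17, 11.38, 20.59, 29.8]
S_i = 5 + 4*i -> [5, 9, 13, 17, 21]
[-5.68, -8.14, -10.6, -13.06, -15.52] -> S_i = -5.68 + -2.46*i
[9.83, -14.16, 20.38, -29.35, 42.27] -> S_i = 9.83*(-1.44)^i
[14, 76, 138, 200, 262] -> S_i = 14 + 62*i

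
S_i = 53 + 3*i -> [53, 56, 59, 62, 65]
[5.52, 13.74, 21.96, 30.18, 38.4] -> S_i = 5.52 + 8.22*i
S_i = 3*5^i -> [3, 15, 75, 375, 1875]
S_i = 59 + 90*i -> [59, 149, 239, 329, 419]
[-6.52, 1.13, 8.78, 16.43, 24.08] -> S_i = -6.52 + 7.65*i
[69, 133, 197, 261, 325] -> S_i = 69 + 64*i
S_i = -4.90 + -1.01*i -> [-4.9, -5.91, -6.92, -7.93, -8.94]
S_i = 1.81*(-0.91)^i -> [1.81, -1.65, 1.5, -1.36, 1.24]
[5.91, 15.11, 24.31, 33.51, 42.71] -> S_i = 5.91 + 9.20*i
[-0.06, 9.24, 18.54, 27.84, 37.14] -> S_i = -0.06 + 9.30*i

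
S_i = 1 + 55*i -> [1, 56, 111, 166, 221]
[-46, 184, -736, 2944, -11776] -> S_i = -46*-4^i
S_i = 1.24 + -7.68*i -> [1.24, -6.44, -14.12, -21.8, -29.48]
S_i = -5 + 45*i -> [-5, 40, 85, 130, 175]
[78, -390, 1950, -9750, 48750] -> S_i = 78*-5^i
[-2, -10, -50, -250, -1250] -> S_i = -2*5^i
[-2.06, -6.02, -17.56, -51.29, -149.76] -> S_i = -2.06*2.92^i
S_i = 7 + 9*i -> [7, 16, 25, 34, 43]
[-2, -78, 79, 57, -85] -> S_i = Random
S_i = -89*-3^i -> [-89, 267, -801, 2403, -7209]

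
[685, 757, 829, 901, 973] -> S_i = 685 + 72*i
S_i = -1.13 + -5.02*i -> [-1.13, -6.15, -11.17, -16.19, -21.21]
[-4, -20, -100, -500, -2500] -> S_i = -4*5^i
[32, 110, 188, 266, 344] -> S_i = 32 + 78*i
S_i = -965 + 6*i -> [-965, -959, -953, -947, -941]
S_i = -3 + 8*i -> [-3, 5, 13, 21, 29]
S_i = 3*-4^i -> [3, -12, 48, -192, 768]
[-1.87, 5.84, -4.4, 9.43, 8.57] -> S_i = Random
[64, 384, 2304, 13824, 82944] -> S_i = 64*6^i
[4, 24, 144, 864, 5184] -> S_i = 4*6^i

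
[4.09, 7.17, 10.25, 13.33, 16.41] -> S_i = 4.09 + 3.08*i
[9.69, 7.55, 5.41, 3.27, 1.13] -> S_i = 9.69 + -2.14*i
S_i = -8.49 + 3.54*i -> [-8.49, -4.95, -1.41, 2.13, 5.67]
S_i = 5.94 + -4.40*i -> [5.94, 1.54, -2.86, -7.26, -11.66]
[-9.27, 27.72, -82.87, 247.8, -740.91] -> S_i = -9.27*(-2.99)^i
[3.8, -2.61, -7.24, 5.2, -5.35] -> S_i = Random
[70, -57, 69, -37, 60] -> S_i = Random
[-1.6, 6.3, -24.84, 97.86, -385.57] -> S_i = -1.60*(-3.94)^i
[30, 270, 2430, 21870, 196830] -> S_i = 30*9^i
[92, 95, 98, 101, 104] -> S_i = 92 + 3*i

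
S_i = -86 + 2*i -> [-86, -84, -82, -80, -78]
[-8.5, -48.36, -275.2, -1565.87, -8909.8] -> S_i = -8.50*5.69^i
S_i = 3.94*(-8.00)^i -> [3.94, -31.52, 252.16, -2017.28, 16138.24]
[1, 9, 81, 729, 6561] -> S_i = 1*9^i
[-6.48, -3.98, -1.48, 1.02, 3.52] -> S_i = -6.48 + 2.50*i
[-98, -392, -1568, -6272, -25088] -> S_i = -98*4^i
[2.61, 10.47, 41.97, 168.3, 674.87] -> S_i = 2.61*4.01^i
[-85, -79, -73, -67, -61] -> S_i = -85 + 6*i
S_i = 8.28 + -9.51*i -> [8.28, -1.23, -10.74, -20.25, -29.76]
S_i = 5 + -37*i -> [5, -32, -69, -106, -143]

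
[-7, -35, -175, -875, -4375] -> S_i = -7*5^i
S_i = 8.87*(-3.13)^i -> [8.87, -27.76, 86.9, -271.99, 851.34]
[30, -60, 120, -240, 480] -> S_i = 30*-2^i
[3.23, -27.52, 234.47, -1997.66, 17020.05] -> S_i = 3.23*(-8.52)^i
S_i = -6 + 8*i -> [-6, 2, 10, 18, 26]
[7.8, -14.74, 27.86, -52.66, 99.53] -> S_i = 7.80*(-1.89)^i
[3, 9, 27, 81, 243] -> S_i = 3*3^i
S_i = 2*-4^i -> [2, -8, 32, -128, 512]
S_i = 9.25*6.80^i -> [9.25, 62.9, 427.72, 2908.5, 19777.77]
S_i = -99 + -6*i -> [-99, -105, -111, -117, -123]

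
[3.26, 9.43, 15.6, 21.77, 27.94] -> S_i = 3.26 + 6.17*i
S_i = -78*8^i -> [-78, -624, -4992, -39936, -319488]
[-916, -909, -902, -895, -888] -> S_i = -916 + 7*i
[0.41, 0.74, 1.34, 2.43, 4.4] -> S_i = 0.41*1.81^i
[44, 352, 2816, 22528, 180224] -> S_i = 44*8^i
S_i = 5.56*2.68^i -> [5.56, 14.9, 39.93, 107.02, 286.82]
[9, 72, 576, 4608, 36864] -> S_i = 9*8^i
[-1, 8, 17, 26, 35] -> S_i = -1 + 9*i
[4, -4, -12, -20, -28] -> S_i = 4 + -8*i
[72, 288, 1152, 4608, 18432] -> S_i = 72*4^i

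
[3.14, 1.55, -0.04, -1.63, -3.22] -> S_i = 3.14 + -1.59*i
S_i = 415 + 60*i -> [415, 475, 535, 595, 655]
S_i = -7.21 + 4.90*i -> [-7.21, -2.31, 2.59, 7.49, 12.39]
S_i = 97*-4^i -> [97, -388, 1552, -6208, 24832]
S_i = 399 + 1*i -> [399, 400, 401, 402, 403]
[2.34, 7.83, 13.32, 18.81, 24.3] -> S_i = 2.34 + 5.49*i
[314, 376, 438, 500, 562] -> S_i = 314 + 62*i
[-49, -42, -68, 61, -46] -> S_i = Random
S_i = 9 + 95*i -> [9, 104, 199, 294, 389]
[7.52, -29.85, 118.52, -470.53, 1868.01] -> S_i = 7.52*(-3.97)^i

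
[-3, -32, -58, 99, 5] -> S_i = Random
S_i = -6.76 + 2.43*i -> [-6.76, -4.33, -1.9, 0.53, 2.96]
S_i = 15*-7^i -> [15, -105, 735, -5145, 36015]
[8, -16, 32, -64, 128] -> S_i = 8*-2^i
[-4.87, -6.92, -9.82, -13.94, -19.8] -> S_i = -4.87*1.42^i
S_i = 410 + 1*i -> [410, 411, 412, 413, 414]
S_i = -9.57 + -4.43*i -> [-9.57, -14.0, -18.43, -22.86, -27.29]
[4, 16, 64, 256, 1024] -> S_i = 4*4^i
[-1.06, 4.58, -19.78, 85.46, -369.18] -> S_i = -1.06*(-4.32)^i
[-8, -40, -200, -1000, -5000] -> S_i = -8*5^i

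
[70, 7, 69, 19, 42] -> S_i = Random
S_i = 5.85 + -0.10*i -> [5.85, 5.75, 5.65, 5.55, 5.45]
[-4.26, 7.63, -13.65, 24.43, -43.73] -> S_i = -4.26*(-1.79)^i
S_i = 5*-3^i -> [5, -15, 45, -135, 405]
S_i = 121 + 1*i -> [121, 122, 123, 124, 125]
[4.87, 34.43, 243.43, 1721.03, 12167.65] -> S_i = 4.87*7.07^i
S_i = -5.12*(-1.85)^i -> [-5.12, 9.47, -17.52, 32.42, -59.97]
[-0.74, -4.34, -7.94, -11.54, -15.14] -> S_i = -0.74 + -3.60*i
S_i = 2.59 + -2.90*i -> [2.59, -0.31, -3.21, -6.11, -9.01]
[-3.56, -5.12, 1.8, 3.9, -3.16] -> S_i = Random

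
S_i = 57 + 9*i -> [57, 66, 75, 84, 93]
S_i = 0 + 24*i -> [0, 24, 48, 72, 96]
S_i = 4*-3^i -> [4, -12, 36, -108, 324]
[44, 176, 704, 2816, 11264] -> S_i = 44*4^i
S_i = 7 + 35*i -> [7, 42, 77, 112, 147]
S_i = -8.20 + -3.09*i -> [-8.2, -11.29, -14.38, -17.47, -20.56]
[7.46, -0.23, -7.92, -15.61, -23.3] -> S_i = 7.46 + -7.69*i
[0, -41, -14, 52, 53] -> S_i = Random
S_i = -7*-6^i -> [-7, 42, -252, 1512, -9072]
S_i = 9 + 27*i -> [9, 36, 63, 90, 117]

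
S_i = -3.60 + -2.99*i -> [-3.6, -6.59, -9.58, -12.57, -15.56]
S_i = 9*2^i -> [9, 18, 36, 72, 144]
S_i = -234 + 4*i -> [-234, -230, -226, -222, -218]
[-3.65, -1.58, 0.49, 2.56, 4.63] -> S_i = -3.65 + 2.07*i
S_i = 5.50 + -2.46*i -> [5.5, 3.04, 0.58, -1.88, -4.34]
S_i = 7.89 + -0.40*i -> [7.89, 7.49, 7.09, 6.69, 6.29]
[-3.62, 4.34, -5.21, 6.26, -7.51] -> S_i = -3.62*(-1.20)^i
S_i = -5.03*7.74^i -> [-5.03, -38.93, -301.34, -2332.33, -18052.27]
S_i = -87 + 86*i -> [-87, -1, 85, 171, 257]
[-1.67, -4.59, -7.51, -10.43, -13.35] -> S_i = -1.67 + -2.92*i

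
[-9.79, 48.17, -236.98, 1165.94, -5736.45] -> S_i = -9.79*(-4.92)^i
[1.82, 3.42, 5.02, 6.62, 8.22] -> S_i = 1.82 + 1.60*i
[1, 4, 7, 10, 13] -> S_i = 1 + 3*i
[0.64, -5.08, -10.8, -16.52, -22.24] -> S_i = 0.64 + -5.72*i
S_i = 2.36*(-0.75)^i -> [2.36, -1.77, 1.33, -1.0, 0.75]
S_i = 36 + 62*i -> [36, 98, 160, 222, 284]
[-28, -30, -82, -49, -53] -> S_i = Random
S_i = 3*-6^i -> [3, -18, 108, -648, 3888]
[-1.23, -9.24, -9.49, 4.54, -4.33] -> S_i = Random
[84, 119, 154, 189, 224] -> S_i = 84 + 35*i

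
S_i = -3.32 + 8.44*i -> [-3.32, 5.12, 13.56, 22.0, 30.44]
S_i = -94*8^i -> [-94, -752, -6016, -48128, -385024]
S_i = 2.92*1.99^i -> [2.92, 5.81, 11.56, 23.01, 45.79]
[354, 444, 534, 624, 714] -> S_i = 354 + 90*i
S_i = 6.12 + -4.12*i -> [6.12, 2.0, -2.12, -6.24, -10.36]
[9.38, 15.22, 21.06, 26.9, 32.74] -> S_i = 9.38 + 5.84*i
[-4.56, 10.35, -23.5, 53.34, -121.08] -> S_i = -4.56*(-2.27)^i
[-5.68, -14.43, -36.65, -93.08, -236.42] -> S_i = -5.68*2.54^i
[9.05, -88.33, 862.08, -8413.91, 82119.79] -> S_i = 9.05*(-9.76)^i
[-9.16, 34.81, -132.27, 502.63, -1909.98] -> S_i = -9.16*(-3.80)^i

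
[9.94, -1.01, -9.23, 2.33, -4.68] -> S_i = Random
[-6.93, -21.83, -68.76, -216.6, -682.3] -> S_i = -6.93*3.15^i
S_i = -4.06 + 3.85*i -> [-4.06, -0.21, 3.64, 7.49, 11.34]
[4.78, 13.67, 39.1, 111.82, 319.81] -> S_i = 4.78*2.86^i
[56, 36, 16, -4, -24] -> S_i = 56 + -20*i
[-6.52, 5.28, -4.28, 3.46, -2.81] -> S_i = -6.52*(-0.81)^i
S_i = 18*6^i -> [18, 108, 648, 3888, 23328]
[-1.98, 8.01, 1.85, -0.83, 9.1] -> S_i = Random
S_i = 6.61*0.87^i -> [6.61, 5.75, 5.0, 4.35, 3.79]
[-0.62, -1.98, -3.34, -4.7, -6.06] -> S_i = -0.62 + -1.36*i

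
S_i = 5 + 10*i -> [5, 15, 25, 35, 45]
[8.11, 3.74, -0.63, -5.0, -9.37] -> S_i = 8.11 + -4.37*i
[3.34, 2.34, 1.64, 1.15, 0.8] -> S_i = 3.34*0.70^i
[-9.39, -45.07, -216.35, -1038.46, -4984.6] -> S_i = -9.39*4.80^i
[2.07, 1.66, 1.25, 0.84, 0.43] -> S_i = 2.07 + -0.41*i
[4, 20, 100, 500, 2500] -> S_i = 4*5^i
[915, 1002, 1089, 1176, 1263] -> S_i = 915 + 87*i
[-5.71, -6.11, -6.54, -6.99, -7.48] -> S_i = -5.71*1.07^i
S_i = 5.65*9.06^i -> [5.65, 51.19, 463.77, 4201.78, 38068.1]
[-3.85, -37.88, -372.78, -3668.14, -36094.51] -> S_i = -3.85*9.84^i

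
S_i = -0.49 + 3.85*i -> [-0.49, 3.36, 7.21, 11.06, 14.91]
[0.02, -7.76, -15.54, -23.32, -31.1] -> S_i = 0.02 + -7.78*i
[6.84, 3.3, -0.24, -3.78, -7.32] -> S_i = 6.84 + -3.54*i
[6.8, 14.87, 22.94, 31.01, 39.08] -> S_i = 6.80 + 8.07*i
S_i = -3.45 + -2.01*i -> [-3.45, -5.46, -7.47, -9.48, -11.49]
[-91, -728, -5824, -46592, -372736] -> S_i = -91*8^i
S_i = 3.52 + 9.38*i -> [3.52, 12.9, 22.28, 31.66, 41.04]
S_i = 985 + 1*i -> [985, 986, 987, 988, 989]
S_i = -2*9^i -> [-2, -18, -162, -1458, -13122]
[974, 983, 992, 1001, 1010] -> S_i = 974 + 9*i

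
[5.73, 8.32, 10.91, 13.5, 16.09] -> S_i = 5.73 + 2.59*i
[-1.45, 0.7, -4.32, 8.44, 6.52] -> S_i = Random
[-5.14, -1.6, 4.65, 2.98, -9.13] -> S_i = Random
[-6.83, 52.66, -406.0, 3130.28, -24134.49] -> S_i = -6.83*(-7.71)^i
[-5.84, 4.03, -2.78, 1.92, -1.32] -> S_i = -5.84*(-0.69)^i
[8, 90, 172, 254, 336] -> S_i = 8 + 82*i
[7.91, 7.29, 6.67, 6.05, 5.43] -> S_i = 7.91 + -0.62*i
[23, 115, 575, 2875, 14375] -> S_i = 23*5^i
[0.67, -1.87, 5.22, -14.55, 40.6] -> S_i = 0.67*(-2.79)^i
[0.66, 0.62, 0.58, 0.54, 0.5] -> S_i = 0.66 + -0.04*i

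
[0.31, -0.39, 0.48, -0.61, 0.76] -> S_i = 0.31*(-1.25)^i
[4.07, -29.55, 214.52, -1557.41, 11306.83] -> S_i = 4.07*(-7.26)^i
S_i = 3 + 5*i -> [3, 8, 13, 18, 23]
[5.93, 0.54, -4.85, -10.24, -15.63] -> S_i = 5.93 + -5.39*i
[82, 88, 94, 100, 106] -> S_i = 82 + 6*i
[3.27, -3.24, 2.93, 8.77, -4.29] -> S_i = Random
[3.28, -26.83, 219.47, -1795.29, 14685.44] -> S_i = 3.28*(-8.18)^i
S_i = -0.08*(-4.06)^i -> [-0.08, 0.32, -1.32, 5.35, -21.74]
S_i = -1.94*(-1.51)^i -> [-1.94, 2.93, -4.42, 6.68, -10.09]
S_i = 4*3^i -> [4, 12, 36, 108, 324]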